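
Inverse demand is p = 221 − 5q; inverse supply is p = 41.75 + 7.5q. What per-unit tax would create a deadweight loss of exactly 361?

Competitive equilibrium: 221 − 5q = 41.75 + 7.5q → q* = 14.34, p* = 149.3.
A tax t gives Δq = t/12.5 and wedge t, so DWL = t²/25.
t²/25 = 361 → t² = 9025 → t = 95.

95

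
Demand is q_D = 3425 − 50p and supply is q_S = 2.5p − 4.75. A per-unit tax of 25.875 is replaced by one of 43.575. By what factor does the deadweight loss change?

In inverse form: demand p = 68.5 − 0.02q, supply p = 1.9 + 0.4q.
Competitive equilibrium: 68.5 − 0.02q = 1.9 + 0.4q → q* = 158.5714, p* = 65.3286.
For a per-unit tax t: Δq = t/0.42, so DWL = ½·t·(t/0.42) = t²/0.84.
At t = 25.875: DWL = 797.042. At t = 43.575: DWL = 2260.453.
Ratio = (43.575/25.875)² = 2.836.

2.836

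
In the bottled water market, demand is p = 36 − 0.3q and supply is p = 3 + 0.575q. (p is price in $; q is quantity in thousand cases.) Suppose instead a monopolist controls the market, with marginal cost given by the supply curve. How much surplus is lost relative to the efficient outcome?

Competitive equilibrium: 36 − 0.3q = 3 + 0.575q → q* = 37.7143, p* = 24.6857.
Marginal revenue: MR = 36 − 0.6q. Set MR = MC: 36 − 0.6q = 3 + 0.575q → q_m = 28.0851.
Price p_m = 36 − 0.3·28.0851 = 27.5745; MC(q_m) = 3 + 0.575·28.0851 = 19.1489.
Competitive q* = 37.7143, so Δq = 9.6292; wedge = 27.5745 − 19.1489 = 8.4256.
The triangle = ½ × 9.6292 × 8.4256 = $40.57 thousand.

$40.57 thousand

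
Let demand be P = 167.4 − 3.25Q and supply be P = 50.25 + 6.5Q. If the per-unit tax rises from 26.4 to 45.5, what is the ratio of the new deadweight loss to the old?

2.970

Competitive equilibrium: 167.4 − 3.25Q = 50.25 + 6.5Q → Q* = 12.0154, P* = 128.35.
For a per-unit tax t: ΔQ = t/9.75, so DWL = ½·t·(t/9.75) = t²/19.5.
At t = 26.4: DWL = 35.742. At t = 45.5: DWL = 106.167.
Ratio = (45.5/26.4)² = 2.970.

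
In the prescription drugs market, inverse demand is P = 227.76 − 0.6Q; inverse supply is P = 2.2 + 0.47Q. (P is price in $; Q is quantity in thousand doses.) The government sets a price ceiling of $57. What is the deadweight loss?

$4748.20 thousand

Competitive equilibrium: 227.76 − 0.6Q = 2.2 + 0.47Q → Q* = 210.80374, P* = 101.27776.
At the ceiling P = 57, quantity supplied = (57 − 2.2)/0.47 = 116.59574.
Willingness to pay at Q' = 116.59574: 227.76 − 0.6·116.59574 = 157.80256.
ΔQ = 210.80374 − 116.59574 = 94.208; wedge = 157.80256 − 57 = 100.80256.
DWL = ½ × 94.208 × 100.80256 = $4748.20 thousand.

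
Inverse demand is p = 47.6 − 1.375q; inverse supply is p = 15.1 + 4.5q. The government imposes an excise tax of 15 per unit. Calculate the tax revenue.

Competitive equilibrium: 47.6 − 1.375q = 15.1 + 4.5q → q* = 5.5319, p* = 39.9936.
With the tax, the buyer price exceeds the seller price by 15: (47.6 − 1.375q) − (15.1 + 4.5q) = 15 → q' = 2.9787.
Tax revenue = 15 × 2.9787 = 44.68.

44.68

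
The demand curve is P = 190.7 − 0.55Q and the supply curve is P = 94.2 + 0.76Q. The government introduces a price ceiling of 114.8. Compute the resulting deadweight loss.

1419.86

Competitive equilibrium: 190.7 − 0.55Q = 94.2 + 0.76Q → Q* = 73.6641, P* = 150.1847.
At the ceiling P = 114.8, quantity supplied = (114.8 − 94.2)/0.76 = 27.1053.
Willingness to pay at Q' = 27.1053: 190.7 − 0.55·27.1053 = 175.7921.
ΔQ = 73.6641 − 27.1053 = 46.5588; wedge = 175.7921 − 114.8 = 60.9921.
DWL = ½ × 46.5588 × 60.9921 = 1419.86.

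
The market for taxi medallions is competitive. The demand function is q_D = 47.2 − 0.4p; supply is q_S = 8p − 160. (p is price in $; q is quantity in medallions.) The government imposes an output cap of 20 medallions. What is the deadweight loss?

In inverse form: demand p = 118 − 2.5q, supply p = 20 + 0.125q.
Competitive equilibrium: 118 − 2.5q = 20 + 0.125q → q* = 37.3333, p* = 24.6667.
At q = 20: demand price = 118 − 2.5·20 = 68; supply price = 20 + 0.125·20 = 22.5.
Δq = 37.3333 − 20 = 17.3333; wedge = 68 − 22.5 = 45.5.
Welfare loss = ½ × 17.3333 × 45.5 = $394.33.

$394.33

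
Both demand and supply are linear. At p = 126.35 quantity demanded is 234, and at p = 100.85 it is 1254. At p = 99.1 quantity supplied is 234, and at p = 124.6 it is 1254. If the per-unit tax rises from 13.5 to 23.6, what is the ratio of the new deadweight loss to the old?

Demand slope = (100.85 − 126.35)/(1254 − 234) = −0.025, so p = 132.2 − 0.025q.
Supply slope = (124.6 − 99.1)/(1254 − 234) = 0.025, so p = 93.25 + 0.025q.
Competitive equilibrium: 132.2 − 0.025q = 93.25 + 0.025q → q* = 779, p* = 112.725.
For a per-unit tax t: Δq = t/0.05, so DWL = ½·t·(t/0.05) = t²/0.1.
At t = 13.5: DWL = 1822.5. At t = 23.6: DWL = 5569.6.
Ratio = (23.6/13.5)² = 3.056.

3.056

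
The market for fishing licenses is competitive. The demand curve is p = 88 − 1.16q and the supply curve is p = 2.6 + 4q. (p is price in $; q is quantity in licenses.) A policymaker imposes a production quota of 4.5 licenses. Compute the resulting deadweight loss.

Competitive equilibrium: 88 − 1.16q = 2.6 + 4q → q* = 16.5504, p* = 68.8016.
At q = 4.5: demand price = 88 − 1.16·4.5 = 82.78; supply price = 2.6 + 4·4.5 = 20.6.
Δq = 16.5504 − 4.5 = 12.0504; wedge = 82.78 − 20.6 = 62.18.
Welfare loss = ½ × 12.0504 × 62.18 = $374.65.

$374.65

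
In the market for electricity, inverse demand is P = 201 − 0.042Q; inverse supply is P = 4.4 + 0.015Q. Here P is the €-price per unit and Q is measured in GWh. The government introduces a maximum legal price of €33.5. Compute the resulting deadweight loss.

Competitive equilibrium: 201 − 0.042Q = 4.4 + 0.015Q → Q* = 3449.1228, P* = 56.1368.
At the ceiling P = 33.5, quantity supplied = (33.5 − 4.4)/0.015 = 1940.
Willingness to pay at Q' = 1940: 201 − 0.042·1940 = 119.52.
ΔQ = 3449.1228 − 1940 = 1509.1228; wedge = 119.52 − 33.5 = 86.02.
Welfare loss = ½ × 1509.1228 × 86.02 = €64907.37.

€64907.37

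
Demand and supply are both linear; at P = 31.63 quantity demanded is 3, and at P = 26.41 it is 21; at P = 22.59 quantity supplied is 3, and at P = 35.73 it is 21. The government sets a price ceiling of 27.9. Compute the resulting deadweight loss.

1.29

Demand slope = (26.41 − 31.63)/(21 − 3) = −0.29, so P = 32.5 − 0.29Q.
Supply slope = (35.73 − 22.59)/(21 − 3) = 0.73, so P = 20.4 + 0.73Q.
Competitive equilibrium: 32.5 − 0.29Q = 20.4 + 0.73Q → Q* = 11.8627, P* = 29.0598.
At the ceiling P = 27.9, quantity supplied = (27.9 − 20.4)/0.73 = 10.274.
Willingness to pay at Q' = 10.274: 32.5 − 0.29·10.274 = 29.5205.
ΔQ = 11.8627 − 10.274 = 1.5887; wedge = 29.5205 − 27.9 = 1.6205.
DWL = ½ × 1.5887 × 1.6205 = 1.29.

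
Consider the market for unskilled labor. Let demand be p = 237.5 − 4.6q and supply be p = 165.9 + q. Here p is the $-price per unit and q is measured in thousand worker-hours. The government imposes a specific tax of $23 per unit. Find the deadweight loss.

Competitive equilibrium: 237.5 − 4.6q = 165.9 + q → q* = 12.7857, p* = 178.6857.
With the tax, the buyer price exceeds the seller price by 23: (237.5 − 4.6q) − (165.9 + q) = 23 → q' = 8.6786.
Δq = 12.7857 − 8.6786 = 4.1071; the wedge equals the tax, 23.
Welfare loss = ½ × 4.1071 × 23 = $47.23 thousand.

$47.23 thousand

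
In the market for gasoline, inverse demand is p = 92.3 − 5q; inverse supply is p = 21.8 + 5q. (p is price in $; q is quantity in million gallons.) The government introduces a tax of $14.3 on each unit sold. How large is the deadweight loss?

Competitive equilibrium: 92.3 − 5q = 21.8 + 5q → q* = 7.05, p* = 57.05.
With the tax, the buyer price exceeds the seller price by 14.3: (92.3 − 5q) − (21.8 + 5q) = 14.3 → q' = 5.62.
Δq = 7.05 − 5.62 = 1.43; the wedge equals the tax, 14.3.
Deadweight loss = ½ × 1.43 × 14.3 = $10.22 million.

$10.22 million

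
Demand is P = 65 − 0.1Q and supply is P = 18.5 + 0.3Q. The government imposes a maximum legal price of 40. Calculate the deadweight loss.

Competitive equilibrium: 65 − 0.1Q = 18.5 + 0.3Q → Q* = 116.25, P* = 53.375.
At the ceiling P = 40, quantity supplied = (40 − 18.5)/0.3 = 71.6667.
Willingness to pay at Q' = 71.6667: 65 − 0.1·71.6667 = 57.8333.
ΔQ = 116.25 − 71.6667 = 44.5833; wedge = 57.8333 − 40 = 17.8333.
Welfare loss = ½ × 44.5833 × 17.8333 = 397.53.

397.53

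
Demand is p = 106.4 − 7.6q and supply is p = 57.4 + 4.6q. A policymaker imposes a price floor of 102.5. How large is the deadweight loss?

Competitive equilibrium: 106.4 − 7.6q = 57.4 + 4.6q → q* = 4.0164, p* = 75.8754.
At the floor p = 102.5, quantity demanded = (106.4 − 102.5)/7.6 = 0.5132.
Sellers' marginal cost at q' = 0.5132: 57.4 + 4.6·0.5132 = 59.7607.
Δq = 4.0164 − 0.5132 = 3.5032; wedge = 102.5 − 59.7607 = 42.7393.
The triangle = ½ × 3.5032 × 42.7393 = 74.86.

74.86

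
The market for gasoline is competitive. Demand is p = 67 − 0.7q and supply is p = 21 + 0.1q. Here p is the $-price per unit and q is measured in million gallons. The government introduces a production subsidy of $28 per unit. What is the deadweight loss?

$490 million

Competitive equilibrium: 67 − 0.7q = 21 + 0.1q → q* = 57.5, p* = 26.75.
The subsidy lowers effective supply by 28: p = 0.1q − 7.
New quantity: 67 − 0.7q = 0.1q − 7 → q' = 92.5.
Overproduction Δq = 92.5 − 57.5 = 35; wedge = subsidy = 28.
Welfare loss = ½ × 35 × 28 = $490 million.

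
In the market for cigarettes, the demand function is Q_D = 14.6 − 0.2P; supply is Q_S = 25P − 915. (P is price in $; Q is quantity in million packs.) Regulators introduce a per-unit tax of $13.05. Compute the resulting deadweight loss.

In inverse form: demand P = 73 − 5Q, supply P = 36.6 + 0.04Q.
Competitive equilibrium: 73 − 5Q = 36.6 + 0.04Q → Q* = 7.2222, P* = 36.8889.
With the tax, the buyer price exceeds the seller price by 13.05: (73 − 5Q) − (36.6 + 0.04Q) = 13.05 → Q' = 4.6329.
ΔQ = 7.2222 − 4.6329 = 2.5893; the wedge equals the tax, 13.05.
Welfare loss = ½ × 2.5893 × 13.05 = $16.90 million.

$16.90 million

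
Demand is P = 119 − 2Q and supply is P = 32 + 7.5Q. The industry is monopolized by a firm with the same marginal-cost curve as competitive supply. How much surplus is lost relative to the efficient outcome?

Competitive equilibrium: 119 − 2Q = 32 + 7.5Q → Q* = 9.1579, P* = 100.6842.
Marginal revenue: MR = 119 − 4Q. Set MR = MC: 119 − 4Q = 32 + 7.5Q → Q_m = 7.5652.
Price P_m = 119 − 2·7.5652 = 103.8696; MC(Q_m) = 32 + 7.5·7.5652 = 88.739.
Competitive Q* = 9.1579, so ΔQ = 1.5927; wedge = 103.8696 − 88.739 = 15.1306.
The triangle = ½ × 1.5927 × 15.1306 = 12.05.

12.05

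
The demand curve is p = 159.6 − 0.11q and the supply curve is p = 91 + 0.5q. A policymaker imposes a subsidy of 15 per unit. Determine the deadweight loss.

184.43

Competitive equilibrium: 159.6 − 0.11q = 91 + 0.5q → q* = 112.459, p* = 147.2295.
The subsidy lowers effective supply by 15: p = 76 + 0.5q.
New quantity: 159.6 − 0.11q = 76 + 0.5q → q' = 137.0492.
Overproduction Δq = 137.0492 − 112.459 = 24.5902; wedge = subsidy = 15.
DWL = ½ × 24.5902 × 15 = 184.43.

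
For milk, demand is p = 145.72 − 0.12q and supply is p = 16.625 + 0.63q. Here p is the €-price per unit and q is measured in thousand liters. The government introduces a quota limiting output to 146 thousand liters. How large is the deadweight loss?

€255.98 thousand

Competitive equilibrium: 145.72 − 0.12q = 16.625 + 0.63q → q* = 172.1267, p* = 125.0648.
At q = 146: demand price = 145.72 − 0.12·146 = 128.2; supply price = 16.625 + 0.63·146 = 108.605.
Δq = 172.1267 − 146 = 26.1267; wedge = 128.2 − 108.605 = 19.595.
The triangle = ½ × 26.1267 × 19.595 = €255.98 thousand.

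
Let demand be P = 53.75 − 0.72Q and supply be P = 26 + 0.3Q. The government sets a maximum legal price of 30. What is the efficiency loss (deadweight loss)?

98.15

Competitive equilibrium: 53.75 − 0.72Q = 26 + 0.3Q → Q* = 27.2059, P* = 34.1618.
At the ceiling P = 30, quantity supplied = (30 − 26)/0.3 = 13.3333.
Willingness to pay at Q' = 13.3333: 53.75 − 0.72·13.3333 = 44.15.
ΔQ = 27.2059 − 13.3333 = 13.8726; wedge = 44.15 − 30 = 14.15.
Welfare loss = ½ × 13.8726 × 14.15 = 98.15.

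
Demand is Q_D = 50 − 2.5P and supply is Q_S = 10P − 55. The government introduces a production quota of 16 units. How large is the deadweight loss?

42.25

In inverse form: demand P = 20 − 0.4Q, supply P = 5.5 + 0.1Q.
Competitive equilibrium: 20 − 0.4Q = 5.5 + 0.1Q → Q* = 29, P* = 8.4.
At Q = 16: demand price = 20 − 0.4·16 = 13.6; supply price = 5.5 + 0.1·16 = 7.1.
ΔQ = 29 − 16 = 13; wedge = 13.6 − 7.1 = 6.5.
Welfare loss = ½ × 13 × 6.5 = 42.25.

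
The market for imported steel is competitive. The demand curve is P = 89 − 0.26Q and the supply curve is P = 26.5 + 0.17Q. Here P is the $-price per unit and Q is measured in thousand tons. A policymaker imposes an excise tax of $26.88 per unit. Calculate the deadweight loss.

Competitive equilibrium: 89 − 0.26Q = 26.5 + 0.17Q → Q* = 145.3488, P* = 51.2093.
With the tax, the buyer price exceeds the seller price by 26.88: (89 − 0.26Q) − (26.5 + 0.17Q) = 26.88 → Q' = 82.8372.
ΔQ = 145.3488 − 82.8372 = 62.5116; the wedge equals the tax, 26.88.
Deadweight loss = ½ × 62.5116 × 26.88 = $840.16 thousand.

$840.16 thousand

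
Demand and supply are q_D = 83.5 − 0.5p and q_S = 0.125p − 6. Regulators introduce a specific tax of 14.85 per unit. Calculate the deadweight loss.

11.03

In inverse form: demand p = 167 − 2q, supply p = 48 + 8q.
Competitive equilibrium: 167 − 2q = 48 + 8q → q* = 11.9, p* = 143.2.
With the tax, the buyer price exceeds the seller price by 14.85: (167 − 2q) − (48 + 8q) = 14.85 → q' = 10.415.
Δq = 11.9 − 10.415 = 1.485; the wedge equals the tax, 14.85.
Deadweight loss = ½ × 1.485 × 14.85 = 11.03.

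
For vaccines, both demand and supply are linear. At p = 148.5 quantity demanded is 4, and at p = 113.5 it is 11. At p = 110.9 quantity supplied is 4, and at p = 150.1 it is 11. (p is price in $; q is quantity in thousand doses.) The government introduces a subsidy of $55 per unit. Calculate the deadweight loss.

$142.69 thousand

Demand slope = (113.5 − 148.5)/(11 − 4) = −5, so p = 168.5 − 5q.
Supply slope = (150.1 − 110.9)/(11 − 4) = 5.6, so p = 88.5 + 5.6q.
Competitive equilibrium: 168.5 − 5q = 88.5 + 5.6q → q* = 7.5472, p* = 130.7642.
The subsidy lowers effective supply by 55: p = 33.5 + 5.6q.
New quantity: 168.5 − 5q = 33.5 + 5.6q → q' = 12.7358.
Overproduction Δq = 12.7358 − 7.5472 = 5.1886; wedge = subsidy = 55.
Welfare loss = ½ × 5.1886 × 55 = $142.69 thousand.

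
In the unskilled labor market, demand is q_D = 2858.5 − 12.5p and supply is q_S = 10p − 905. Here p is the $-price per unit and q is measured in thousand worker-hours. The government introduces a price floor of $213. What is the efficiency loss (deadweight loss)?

In inverse form: demand p = 228.68 − 0.08q, supply p = 90.5 + 0.1q.
Competitive equilibrium: 228.68 − 0.08q = 90.5 + 0.1q → q* = 767.6667, p* = 167.2667.
At the floor p = 213, quantity demanded = (228.68 − 213)/0.08 = 196.
Sellers' marginal cost at q' = 196: 90.5 + 0.1·196 = 110.1.
Δq = 767.6667 − 196 = 571.6667; wedge = 213 − 110.1 = 102.9.
Welfare loss = ½ × 571.6667 × 102.9 = $29412.25 thousand.

$29412.25 thousand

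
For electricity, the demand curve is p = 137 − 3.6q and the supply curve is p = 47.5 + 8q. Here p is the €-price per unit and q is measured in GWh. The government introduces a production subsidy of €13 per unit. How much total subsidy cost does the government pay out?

€114.87

Competitive equilibrium: 137 − 3.6q = 47.5 + 8q → q* = 7.7155, p* = 109.2241.
The subsidy lowers effective supply by 13: p = 34.5 + 8q.
New quantity: 137 − 3.6q = 34.5 + 8q → q' = 8.8362.
Total subsidy cost = 13 × 8.8362 = €114.87.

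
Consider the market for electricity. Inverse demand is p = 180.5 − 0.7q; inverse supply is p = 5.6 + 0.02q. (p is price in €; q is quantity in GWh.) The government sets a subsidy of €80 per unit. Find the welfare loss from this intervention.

Competitive equilibrium: 180.5 − 0.7q = 5.6 + 0.02q → q* = 242.9167, p* = 10.4583.
The subsidy lowers effective supply by 80: p = 0.02q − 74.4.
New quantity: 180.5 − 0.7q = 0.02q − 74.4 → q' = 354.0278.
Overproduction Δq = 354.0278 − 242.9167 = 111.1111; wedge = subsidy = 80.
DWL = ½ × 111.1111 × 80 = €4444.44.

€4444.44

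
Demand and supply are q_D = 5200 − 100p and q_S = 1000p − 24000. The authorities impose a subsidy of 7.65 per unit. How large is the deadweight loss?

2660.11

In inverse form: demand p = 52 − 0.01q, supply p = 24 + 0.001q.
Competitive equilibrium: 52 − 0.01q = 24 + 0.001q → q* = 2545.4545, p* = 26.5455.
The subsidy lowers effective supply by 7.65: p = 16.35 + 0.001q.
New quantity: 52 − 0.01q = 16.35 + 0.001q → q' = 3240.9091.
Overproduction Δq = 3240.9091 − 2545.4545 = 695.4546; wedge = subsidy = 7.65.
DWL = ½ × 695.4546 × 7.65 = 2660.11.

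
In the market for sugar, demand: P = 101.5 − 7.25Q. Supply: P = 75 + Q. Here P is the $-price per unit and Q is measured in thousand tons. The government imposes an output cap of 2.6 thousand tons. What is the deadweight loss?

Competitive equilibrium: 101.5 − 7.25Q = 75 + Q → Q* = 3.2121, P* = 78.2121.
At Q = 2.6: demand price = 101.5 − 7.25·2.6 = 82.65; supply price = 75 + 1·2.6 = 77.6.
ΔQ = 3.2121 − 2.6 = 0.6121; wedge = 82.65 − 77.6 = 5.05.
The triangle = ½ × 0.6121 × 5.05 = $1.55 thousand.

$1.55 thousand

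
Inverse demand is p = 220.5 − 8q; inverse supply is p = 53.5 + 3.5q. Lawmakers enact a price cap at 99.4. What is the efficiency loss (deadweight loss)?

Competitive equilibrium: 220.5 − 8q = 53.5 + 3.5q → q* = 14.5217, p* = 104.3261.
At the ceiling p = 99.4, quantity supplied = (99.4 − 53.5)/3.5 = 13.1143.
Willingness to pay at q' = 13.1143: 220.5 − 8·13.1143 = 115.5856.
Δq = 14.5217 − 13.1143 = 1.4074; wedge = 115.5856 − 99.4 = 16.1856.
Deadweight loss = ½ × 1.4074 × 16.1856 = 11.39.

11.39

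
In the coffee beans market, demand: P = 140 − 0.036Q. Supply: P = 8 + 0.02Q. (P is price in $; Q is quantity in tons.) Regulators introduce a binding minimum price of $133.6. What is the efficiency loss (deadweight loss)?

$132989.70

Competitive equilibrium: 140 − 0.036Q = 8 + 0.02Q → Q* = 2357.14286, P* = 55.14286.
At the floor P = 133.6, quantity demanded = (140 − 133.6)/0.036 = 177.77778.
Sellers' marginal cost at Q' = 177.77778: 8 + 0.02·177.77778 = 11.55556.
ΔQ = 2357.14286 − 177.77778 = 2179.36508; wedge = 133.6 − 11.55556 = 122.04444.
Welfare loss = ½ × 2179.36508 × 122.04444 = $132989.70.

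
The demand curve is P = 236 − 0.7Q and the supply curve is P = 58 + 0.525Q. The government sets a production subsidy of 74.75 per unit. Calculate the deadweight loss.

Competitive equilibrium: 236 − 0.7Q = 58 + 0.525Q → Q* = 145.3061, P* = 134.2857.
The subsidy lowers effective supply by 74.75: P = 0.525Q − 16.75.
New quantity: 236 − 0.7Q = 0.525Q − 16.75 → Q' = 206.3265.
Overproduction ΔQ = 206.3265 − 145.3061 = 61.0204; wedge = subsidy = 74.75.
Welfare loss = ½ × 61.0204 × 74.75 = 2280.64.

2280.64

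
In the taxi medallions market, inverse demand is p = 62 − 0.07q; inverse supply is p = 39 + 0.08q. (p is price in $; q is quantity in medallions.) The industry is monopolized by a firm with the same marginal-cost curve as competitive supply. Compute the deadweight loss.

Competitive equilibrium: 62 − 0.07q = 39 + 0.08q → q* = 153.3333, p* = 51.2667.
Marginal revenue: MR = 62 − 0.14q. Set MR = MC: 62 − 0.14q = 39 + 0.08q → q_m = 104.5455.
Price p_m = 62 − 0.07·104.5455 = 54.6818; MC(q_m) = 39 + 0.08·104.5455 = 47.3636.
Competitive q* = 153.3333, so Δq = 48.7878; wedge = 54.6818 − 47.3636 = 7.3182.
The triangle = ½ × 48.7878 × 7.3182 = $178.52.

$178.52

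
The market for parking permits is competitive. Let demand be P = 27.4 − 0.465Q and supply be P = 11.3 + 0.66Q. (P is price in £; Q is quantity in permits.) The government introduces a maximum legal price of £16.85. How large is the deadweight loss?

Competitive equilibrium: 27.4 − 0.465Q = 11.3 + 0.66Q → Q* = 14.3111, P* = 20.7453.
At the ceiling P = 16.85, quantity supplied = (16.85 − 11.3)/0.66 = 8.4091.
Willingness to pay at Q' = 8.4091: 27.4 − 0.465·8.4091 = 23.4898.
ΔQ = 14.3111 − 8.4091 = 5.902; wedge = 23.4898 − 16.85 = 6.6398.
DWL = ½ × 5.902 × 6.6398 = £19.59.

£19.59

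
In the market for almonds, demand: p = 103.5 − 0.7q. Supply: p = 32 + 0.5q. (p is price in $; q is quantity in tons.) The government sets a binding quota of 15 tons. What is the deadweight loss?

Competitive equilibrium: 103.5 − 0.7q = 32 + 0.5q → q* = 59.5833, p* = 61.7917.
At q = 15: demand price = 103.5 − 0.7·15 = 93; supply price = 32 + 0.5·15 = 39.5.
Δq = 59.5833 − 15 = 44.5833; wedge = 93 − 39.5 = 53.5.
DWL = ½ × 44.5833 × 53.5 = $1192.60.

$1192.60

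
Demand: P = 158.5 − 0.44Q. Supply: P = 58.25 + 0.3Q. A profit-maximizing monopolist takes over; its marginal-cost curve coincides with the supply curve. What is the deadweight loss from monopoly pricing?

Competitive equilibrium: 158.5 − 0.44Q = 58.25 + 0.3Q → Q* = 135.473, P* = 98.8919.
Marginal revenue: MR = 158.5 − 0.88Q. Set MR = MC: 158.5 − 0.88Q = 58.25 + 0.3Q → Q_m = 84.9576.
Price P_m = 158.5 − 0.44·84.9576 = 121.1187; MC(Q_m) = 58.25 + 0.3·84.9576 = 83.7373.
Competitive Q* = 135.473, so ΔQ = 50.5154; wedge = 121.1187 − 83.7373 = 37.3814.
DWL = ½ × 50.5154 × 37.3814 = 944.17.

944.17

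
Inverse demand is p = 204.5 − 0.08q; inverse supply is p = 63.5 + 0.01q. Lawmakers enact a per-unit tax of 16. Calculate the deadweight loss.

Competitive equilibrium: 204.5 − 0.08q = 63.5 + 0.01q → q* = 1566.6667, p* = 79.1667.
With the tax, the buyer price exceeds the seller price by 16: (204.5 − 0.08q) − (63.5 + 0.01q) = 16 → q' = 1388.8889.
Δq = 1566.6667 − 1388.8889 = 177.7778; the wedge equals the tax, 16.
The triangle = ½ × 177.7778 × 16 = 1422.22.

1422.22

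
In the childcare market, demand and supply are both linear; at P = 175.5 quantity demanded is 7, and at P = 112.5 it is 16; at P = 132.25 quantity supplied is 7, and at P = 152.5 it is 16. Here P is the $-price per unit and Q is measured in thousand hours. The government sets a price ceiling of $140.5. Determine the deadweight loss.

Demand slope = (112.5 − 175.5)/(16 − 7) = −7, so P = 224.5 − 7Q.
Supply slope = (152.5 − 132.25)/(16 − 7) = 2.25, so P = 116.5 + 2.25Q.
Competitive equilibrium: 224.5 − 7Q = 116.5 + 2.25Q → Q* = 11.6757, P* = 142.7703.
At the ceiling P = 140.5, quantity supplied = (140.5 − 116.5)/2.25 = 10.6667.
Willingness to pay at Q' = 10.6667: 224.5 − 7·10.6667 = 149.8331.
ΔQ = 11.6757 − 10.6667 = 1.009; wedge = 149.8331 − 140.5 = 9.3331.
DWL = ½ × 1.009 × 9.3331 = $4.71 thousand.

$4.71 thousand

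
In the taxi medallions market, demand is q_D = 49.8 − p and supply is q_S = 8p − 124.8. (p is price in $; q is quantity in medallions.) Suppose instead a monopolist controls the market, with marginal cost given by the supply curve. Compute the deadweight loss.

In inverse form: demand p = 49.8 − q, supply p = 15.6 + 0.125q.
Competitive equilibrium: 49.8 − q = 15.6 + 0.125q → q* = 30.4, p* = 19.4.
Marginal revenue: MR = 49.8 − 2q. Set MR = MC: 49.8 − 2q = 15.6 + 0.125q → q_m = 16.0941.
Price p_m = 49.8 − 1·16.0941 = 33.7059; MC(q_m) = 15.6 + 0.125·16.0941 = 17.6118.
Competitive q* = 30.4, so Δq = 14.3059; wedge = 33.7059 − 17.6118 = 16.0941.
Welfare loss = ½ × 14.3059 × 16.0941 = $115.12.

$115.12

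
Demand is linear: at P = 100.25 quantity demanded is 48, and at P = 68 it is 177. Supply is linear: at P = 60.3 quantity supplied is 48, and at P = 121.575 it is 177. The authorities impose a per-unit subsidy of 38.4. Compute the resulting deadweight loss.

Demand slope = (68 − 100.25)/(177 − 48) = −0.25, so P = 112.25 − 0.25Q.
Supply slope = (121.575 − 60.3)/(177 − 48) = 0.475, so P = 37.5 + 0.475Q.
Competitive equilibrium: 112.25 − 0.25Q = 37.5 + 0.475Q → Q* = 103.1034, P* = 86.4741.
The subsidy lowers effective supply by 38.4: P = 0.475Q − 0.9.
New quantity: 112.25 − 0.25Q = 0.475Q − 0.9 → Q' = 156.069.
Overproduction ΔQ = 156.069 − 103.1034 = 52.9656; wedge = subsidy = 38.4.
Welfare loss = ½ × 52.9656 × 38.4 = 1016.94.

1016.94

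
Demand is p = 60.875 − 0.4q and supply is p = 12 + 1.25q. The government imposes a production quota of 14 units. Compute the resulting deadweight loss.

201.32

Competitive equilibrium: 60.875 − 0.4q = 12 + 1.25q → q* = 29.6212, p* = 49.0265.
At q = 14: demand price = 60.875 − 0.4·14 = 55.275; supply price = 12 + 1.25·14 = 29.5.
Δq = 29.6212 − 14 = 15.6212; wedge = 55.275 − 29.5 = 25.775.
The triangle = ½ × 15.6212 × 25.775 = 201.32.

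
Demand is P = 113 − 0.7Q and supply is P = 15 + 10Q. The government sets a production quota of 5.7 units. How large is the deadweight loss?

64.01

Competitive equilibrium: 113 − 0.7Q = 15 + 10Q → Q* = 9.1589, P* = 106.5888.
At Q = 5.7: demand price = 113 − 0.7·5.7 = 109.01; supply price = 15 + 10·5.7 = 72.
ΔQ = 9.1589 − 5.7 = 3.4589; wedge = 109.01 − 72 = 37.01.
DWL = ½ × 3.4589 × 37.01 = 64.01.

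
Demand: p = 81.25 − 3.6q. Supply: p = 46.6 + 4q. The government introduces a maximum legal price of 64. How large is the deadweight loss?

0.17

Competitive equilibrium: 81.25 − 3.6q = 46.6 + 4q → q* = 4.5592, p* = 64.8368.
At the ceiling p = 64, quantity supplied = (64 − 46.6)/4 = 4.35.
Willingness to pay at q' = 4.35: 81.25 − 3.6·4.35 = 65.59.
Δq = 4.5592 − 4.35 = 0.2092; wedge = 65.59 − 64 = 1.59.
Welfare loss = ½ × 0.2092 × 1.59 = 0.17.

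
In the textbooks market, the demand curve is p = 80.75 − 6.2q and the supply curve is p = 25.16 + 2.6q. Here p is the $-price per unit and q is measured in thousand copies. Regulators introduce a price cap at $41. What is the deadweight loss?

Competitive equilibrium: 80.75 − 6.2q = 25.16 + 2.6q → q* = 6.317, p* = 41.5843.
At the ceiling p = 41, quantity supplied = (41 − 25.16)/2.6 = 6.0923.
Willingness to pay at q' = 6.0923: 80.75 − 6.2·6.0923 = 42.9777.
Δq = 6.317 − 6.0923 = 0.2247; wedge = 42.9777 − 41 = 1.9777.
Deadweight loss = ½ × 0.2247 × 1.9777 = $0.22 thousand.

$0.22 thousand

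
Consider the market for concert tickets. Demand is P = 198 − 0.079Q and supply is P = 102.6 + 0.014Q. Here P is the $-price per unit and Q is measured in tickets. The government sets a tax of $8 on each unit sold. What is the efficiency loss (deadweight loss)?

$344.09

Competitive equilibrium: 198 − 0.079Q = 102.6 + 0.014Q → Q* = 1025.8065, P* = 116.9613.
With the tax, the buyer price exceeds the seller price by 8: (198 − 0.079Q) − (102.6 + 0.014Q) = 8 → Q' = 939.7849.
ΔQ = 1025.8065 − 939.7849 = 86.0216; the wedge equals the tax, 8.
The triangle = ½ × 86.0216 × 8 = $344.09.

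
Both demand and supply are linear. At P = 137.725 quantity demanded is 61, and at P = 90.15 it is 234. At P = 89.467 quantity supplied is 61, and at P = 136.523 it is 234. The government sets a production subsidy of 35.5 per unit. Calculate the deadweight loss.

1151.97

Demand slope = (90.15 − 137.725)/(234 − 61) = −0.275, so P = 154.5 − 0.275Q.
Supply slope = (136.523 − 89.467)/(234 − 61) = 0.272, so P = 72.875 + 0.272Q.
Competitive equilibrium: 154.5 − 0.275Q = 72.875 + 0.272Q → Q* = 149.223, P* = 113.4637.
The subsidy lowers effective supply by 35.5: P = 37.375 + 0.272Q.
New quantity: 154.5 − 0.275Q = 37.375 + 0.272Q → Q' = 214.1225.
Overproduction ΔQ = 214.1225 − 149.223 = 64.8995; wedge = subsidy = 35.5.
Welfare loss = ½ × 64.8995 × 35.5 = 1151.97.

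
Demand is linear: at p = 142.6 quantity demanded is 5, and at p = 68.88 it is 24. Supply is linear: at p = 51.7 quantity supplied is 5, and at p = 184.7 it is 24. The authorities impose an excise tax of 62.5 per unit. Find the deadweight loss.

Demand slope = (68.88 − 142.6)/(24 − 5) = −3.88, so p = 162 − 3.88q.
Supply slope = (184.7 − 51.7)/(24 − 5) = 7, so p = 16.7 + 7q.
Competitive equilibrium: 162 − 3.88q = 16.7 + 7q → q* = 13.3548, p* = 110.1835.
With the tax, the buyer price exceeds the seller price by 62.5: (162 − 3.88q) − (16.7 + 7q) = 62.5 → q' = 7.6103.
Δq = 13.3548 − 7.6103 = 5.7445; the wedge equals the tax, 62.5.
The triangle = ½ × 5.7445 × 62.5 = 179.52.

179.52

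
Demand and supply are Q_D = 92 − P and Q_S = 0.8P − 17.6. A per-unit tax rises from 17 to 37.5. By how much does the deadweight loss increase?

In inverse form: demand P = 92 − Q, supply P = 22 + 1.25Q.
Competitive equilibrium: 92 − Q = 22 + 1.25Q → Q* = 31.1111, P* = 60.8889.
For a per-unit tax t: ΔQ = t/2.25, so DWL = ½·t·(t/2.25) = t²/4.5.
At t = 17: DWL = 64.222. At t = 37.5: DWL = 312.5.
Increase = 312.5 − 64.222 = 248.28.

248.28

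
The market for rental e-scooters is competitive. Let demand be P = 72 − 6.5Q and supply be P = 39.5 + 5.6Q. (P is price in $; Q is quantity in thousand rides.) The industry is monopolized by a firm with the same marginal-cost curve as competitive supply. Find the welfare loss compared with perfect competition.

Competitive equilibrium: 72 − 6.5Q = 39.5 + 5.6Q → Q* = 2.686, P* = 54.5413.
Marginal revenue: MR = 72 − 13Q. Set MR = MC: 72 − 13Q = 39.5 + 5.6Q → Q_m = 1.7473.
Price P_m = 72 − 6.5·1.7473 = 60.6426; MC(Q_m) = 39.5 + 5.6·1.7473 = 49.2849.
Competitive Q* = 2.686, so ΔQ = 0.9387; wedge = 60.6426 − 49.2849 = 11.3577.
The triangle = ½ × 0.9387 × 11.3577 = $5.33 thousand.

$5.33 thousand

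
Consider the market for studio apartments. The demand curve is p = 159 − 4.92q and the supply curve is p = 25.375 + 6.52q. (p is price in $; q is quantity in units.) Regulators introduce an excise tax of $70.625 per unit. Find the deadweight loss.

$218

Competitive equilibrium: 159 − 4.92q = 25.375 + 6.52q → q* = 11.6805, p* = 101.5319.
With the tax, the buyer price exceeds the seller price by 70.625: (159 − 4.92q) − (25.375 + 6.52q) = 70.625 → q' = 5.507.
Δq = 11.6805 − 5.507 = 6.1735; the wedge equals the tax, 70.625.
Deadweight loss = ½ × 6.1735 × 70.625 = $218.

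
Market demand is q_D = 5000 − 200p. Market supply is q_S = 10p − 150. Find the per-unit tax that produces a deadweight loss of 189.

In inverse form: demand p = 25 − 0.005q, supply p = 15 + 0.1q.
Competitive equilibrium: 25 − 0.005q = 15 + 0.1q → q* = 95.2381, p* = 24.5238.
A tax t gives Δq = t/0.105 and wedge t, so DWL = t²/0.21.
t²/0.21 = 189 → t² = 39.69 → t = 6.3.

6.3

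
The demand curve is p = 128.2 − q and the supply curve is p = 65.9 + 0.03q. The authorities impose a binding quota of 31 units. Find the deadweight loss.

Competitive equilibrium: 128.2 − q = 65.9 + 0.03q → q* = 60.4854, p* = 67.7146.
At q = 31: demand price = 128.2 − 1·31 = 97.2; supply price = 65.9 + 0.03·31 = 66.83.
Δq = 60.4854 − 31 = 29.4854; wedge = 97.2 − 66.83 = 30.37.
DWL = ½ × 29.4854 × 30.37 = 447.74.

447.74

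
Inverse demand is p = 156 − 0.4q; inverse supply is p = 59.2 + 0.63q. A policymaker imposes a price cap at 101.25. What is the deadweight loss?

381.99

Competitive equilibrium: 156 − 0.4q = 59.2 + 0.63q → q* = 93.9806, p* = 118.4078.
At the ceiling p = 101.25, quantity supplied = (101.25 − 59.2)/0.63 = 66.746.
Willingness to pay at q' = 66.746: 156 − 0.4·66.746 = 129.3016.
Δq = 93.9806 − 66.746 = 27.2346; wedge = 129.3016 − 101.25 = 28.0516.
Deadweight loss = ½ × 27.2346 × 28.0516 = 381.99.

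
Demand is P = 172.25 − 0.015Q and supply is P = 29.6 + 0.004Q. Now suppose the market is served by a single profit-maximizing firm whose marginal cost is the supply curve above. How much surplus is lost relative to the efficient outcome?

104228.06

Competitive equilibrium: 172.25 − 0.015Q = 29.6 + 0.004Q → Q* = 7507.894737, P* = 59.631579.
Marginal revenue: MR = 172.25 − 0.03Q. Set MR = MC: 172.25 − 0.03Q = 29.6 + 0.004Q → Q_m = 4195.588235.
Price P_m = 172.25 − 0.015·4195.588235 = 109.316176; MC(Q_m) = 29.6 + 0.004·4195.588235 = 46.382353.
Competitive Q* = 7507.894737, so ΔQ = 3312.306502; wedge = 109.316176 − 46.382353 = 62.933823.
The triangle = ½ × 3312.306502 × 62.933823 = 104228.06.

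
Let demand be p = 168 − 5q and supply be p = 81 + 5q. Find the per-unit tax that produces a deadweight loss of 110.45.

47

Competitive equilibrium: 168 − 5q = 81 + 5q → q* = 8.7, p* = 124.5.
A tax t gives Δq = t/10 and wedge t, so DWL = t²/20.
t²/20 = 110.45 → t² = 2209 → t = 47.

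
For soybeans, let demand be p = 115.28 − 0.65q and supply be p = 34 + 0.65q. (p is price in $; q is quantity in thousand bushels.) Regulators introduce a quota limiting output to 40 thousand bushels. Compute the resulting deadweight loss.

Competitive equilibrium: 115.28 − 0.65q = 34 + 0.65q → q* = 62.5231, p* = 74.64.
At q = 40: demand price = 115.28 − 0.65·40 = 89.28; supply price = 34 + 0.65·40 = 60.
Δq = 62.5231 − 40 = 22.5231; wedge = 89.28 − 60 = 29.28.
Welfare loss = ½ × 22.5231 × 29.28 = $329.74 thousand.

$329.74 thousand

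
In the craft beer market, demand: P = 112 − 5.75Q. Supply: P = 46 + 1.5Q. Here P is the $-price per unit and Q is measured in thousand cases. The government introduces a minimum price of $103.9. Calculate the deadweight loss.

Competitive equilibrium: 112 − 5.75Q = 46 + 1.5Q → Q* = 9.1034, P* = 59.6552.
At the floor P = 103.9, quantity demanded = (112 − 103.9)/5.75 = 1.4087.
Sellers' marginal cost at Q' = 1.4087: 46 + 1.5·1.4087 = 48.1131.
ΔQ = 9.1034 − 1.4087 = 7.6947; wedge = 103.9 − 48.1131 = 55.7869.
Welfare loss = ½ × 7.6947 × 55.7869 = $214.63 thousand.

$214.63 thousand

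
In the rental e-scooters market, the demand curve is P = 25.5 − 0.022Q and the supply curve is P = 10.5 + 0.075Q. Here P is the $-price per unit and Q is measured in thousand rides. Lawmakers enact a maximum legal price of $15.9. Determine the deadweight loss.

Competitive equilibrium: 25.5 − 0.022Q = 10.5 + 0.075Q → Q* = 154.6392, P* = 22.0979.
At the ceiling P = 15.9, quantity supplied = (15.9 − 10.5)/0.075 = 72.
Willingness to pay at Q' = 72: 25.5 − 0.022·72 = 23.916.
ΔQ = 154.6392 − 72 = 82.6392; wedge = 23.916 − 15.9 = 8.016.
DWL = ½ × 82.6392 × 8.016 = $331.22 thousand.

$331.22 thousand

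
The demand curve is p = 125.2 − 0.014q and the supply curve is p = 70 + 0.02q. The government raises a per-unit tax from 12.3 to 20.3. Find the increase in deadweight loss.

3835.29

Competitive equilibrium: 125.2 − 0.014q = 70 + 0.02q → q* = 1623.5294, p* = 102.4706.
For a per-unit tax t: Δq = t/0.034, so DWL = ½·t·(t/0.034) = t²/0.068.
At t = 12.3: DWL = 2224.853. At t = 20.3: DWL = 6060.147.
Increase = 6060.147 − 2224.853 = 3835.29.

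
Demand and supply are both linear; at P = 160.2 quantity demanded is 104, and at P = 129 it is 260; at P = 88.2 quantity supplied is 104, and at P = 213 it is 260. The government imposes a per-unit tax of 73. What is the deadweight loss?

Demand slope = (129 − 160.2)/(260 − 104) = −0.2, so P = 181 − 0.2Q.
Supply slope = (213 − 88.2)/(260 − 104) = 0.8, so P = 5 + 0.8Q.
Competitive equilibrium: 181 − 0.2Q = 5 + 0.8Q → Q* = 176, P* = 145.8.
With the tax, the buyer price exceeds the seller price by 73: (181 − 0.2Q) − (5 + 0.8Q) = 73 → Q' = 103.
ΔQ = 176 − 103 = 73; the wedge equals the tax, 73.
Welfare loss = ½ × 73 × 73 = 2664.50.

2664.50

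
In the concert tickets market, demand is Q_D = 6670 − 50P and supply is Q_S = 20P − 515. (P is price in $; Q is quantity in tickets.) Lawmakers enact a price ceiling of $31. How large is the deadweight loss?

$71857.79

In inverse form: demand P = 133.4 − 0.02Q, supply P = 25.75 + 0.05Q.
Competitive equilibrium: 133.4 − 0.02Q = 25.75 + 0.05Q → Q* = 1537.85714, P* = 102.64286.
At the ceiling P = 31, quantity supplied = (31 − 25.75)/0.05 = 105.
Willingness to pay at Q' = 105: 133.4 − 0.02·105 = 131.3.
ΔQ = 1537.85714 − 105 = 1432.85714; wedge = 131.3 − 31 = 100.3.
Welfare loss = ½ × 1432.85714 × 100.3 = $71857.79.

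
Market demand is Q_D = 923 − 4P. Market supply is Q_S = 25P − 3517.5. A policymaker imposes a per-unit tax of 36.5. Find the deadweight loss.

2296.98

In inverse form: demand P = 230.75 − 0.25Q, supply P = 140.7 + 0.04Q.
Competitive equilibrium: 230.75 − 0.25Q = 140.7 + 0.04Q → Q* = 310.5172, P* = 153.1207.
With the tax, the buyer price exceeds the seller price by 36.5: (230.75 − 0.25Q) − (140.7 + 0.04Q) = 36.5 → Q' = 184.6552.
ΔQ = 310.5172 − 184.6552 = 125.862; the wedge equals the tax, 36.5.
DWL = ½ × 125.862 × 36.5 = 2296.98.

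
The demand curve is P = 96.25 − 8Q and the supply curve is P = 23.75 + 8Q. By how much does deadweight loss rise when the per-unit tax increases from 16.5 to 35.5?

30.875

Competitive equilibrium: 96.25 − 8Q = 23.75 + 8Q → Q* = 4.5313, P* = 60.
For a per-unit tax t: ΔQ = t/16, so DWL = ½·t·(t/16) = t²/32.
At t = 16.5: DWL = 8.508. At t = 35.5: DWL = 39.383.
Increase = 39.383 − 8.508 = 30.875.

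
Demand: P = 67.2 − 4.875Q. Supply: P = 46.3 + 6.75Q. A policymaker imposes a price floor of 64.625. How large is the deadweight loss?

9.37

Competitive equilibrium: 67.2 − 4.875Q = 46.3 + 6.75Q → Q* = 1.7978, P* = 58.4355.
At the floor P = 64.625, quantity demanded = (67.2 − 64.625)/4.875 = 0.5282.
Sellers' marginal cost at Q' = 0.5282: 46.3 + 6.75·0.5282 = 49.8654.
ΔQ = 1.7978 − 0.5282 = 1.2696; wedge = 64.625 − 49.8654 = 14.7596.
Deadweight loss = ½ × 1.2696 × 14.7596 = 9.37.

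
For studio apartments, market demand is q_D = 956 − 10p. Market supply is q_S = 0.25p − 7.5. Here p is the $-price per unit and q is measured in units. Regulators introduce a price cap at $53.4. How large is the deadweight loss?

In inverse form: demand p = 95.6 − 0.1q, supply p = 30 + 4q.
Competitive equilibrium: 95.6 − 0.1q = 30 + 4q → q* = 16, p* = 94.
At the ceiling p = 53.4, quantity supplied = (53.4 − 30)/4 = 5.85.
Willingness to pay at q' = 5.85: 95.6 − 0.1·5.85 = 95.015.
Δq = 16 − 5.85 = 10.15; wedge = 95.015 − 53.4 = 41.615.
Deadweight loss = ½ × 10.15 × 41.615 = $211.20.

$211.20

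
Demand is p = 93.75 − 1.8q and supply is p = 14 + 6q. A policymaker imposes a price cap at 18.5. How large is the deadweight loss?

350.08

Competitive equilibrium: 93.75 − 1.8q = 14 + 6q → q* = 10.2244, p* = 75.3462.
At the ceiling p = 18.5, quantity supplied = (18.5 − 14)/6 = 0.75.
Willingness to pay at q' = 0.75: 93.75 − 1.8·0.75 = 92.4.
Δq = 10.2244 − 0.75 = 9.4744; wedge = 92.4 − 18.5 = 73.9.
Welfare loss = ½ × 9.4744 × 73.9 = 350.08.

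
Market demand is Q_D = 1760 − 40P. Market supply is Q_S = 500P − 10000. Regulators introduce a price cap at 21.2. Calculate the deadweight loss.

1126.67

In inverse form: demand P = 44 − 0.025Q, supply P = 20 + 0.002Q.
Competitive equilibrium: 44 − 0.025Q = 20 + 0.002Q → Q* = 888.8889, P* = 21.7778.
At the ceiling P = 21.2, quantity supplied = (21.2 − 20)/0.002 = 600.
Willingness to pay at Q' = 600: 44 − 0.025·600 = 29.
ΔQ = 888.8889 − 600 = 288.8889; wedge = 29 − 21.2 = 7.8.
Deadweight loss = ½ × 288.8889 × 7.8 = 1126.67.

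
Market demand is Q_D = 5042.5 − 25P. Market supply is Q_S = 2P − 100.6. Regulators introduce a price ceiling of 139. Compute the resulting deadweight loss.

2862.78

In inverse form: demand P = 201.7 − 0.04Q, supply P = 50.3 + 0.5Q.
Competitive equilibrium: 201.7 − 0.04Q = 50.3 + 0.5Q → Q* = 280.3704, P* = 190.4852.
At the ceiling P = 139, quantity supplied = (139 − 50.3)/0.5 = 177.4.
Willingness to pay at Q' = 177.4: 201.7 − 0.04·177.4 = 194.604.
ΔQ = 280.3704 − 177.4 = 102.9704; wedge = 194.604 − 139 = 55.604.
Deadweight loss = ½ × 102.9704 × 55.604 = 2862.78.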